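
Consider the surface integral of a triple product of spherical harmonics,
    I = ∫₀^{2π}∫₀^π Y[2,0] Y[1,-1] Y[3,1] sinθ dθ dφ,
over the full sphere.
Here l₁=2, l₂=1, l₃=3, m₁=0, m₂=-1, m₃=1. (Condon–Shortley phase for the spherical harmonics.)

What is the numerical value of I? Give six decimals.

-0.202301

m-sum 0 ✓  L=6 even ✓  1≤3≤3 ✓
Π(2lᵢ+1) = 5×3×7 = 105
triangle coeff Δ(2,1,3) = 1/105
Σ_t [0,0]: t=0:+1/4 = 1/4
(3j)²=3/35 [(2 1 3; 0 0 0)], sign=-1
Σ_t [0,0]: t=0:+1/8 = 1/8
(3j)²=2/35 [(2 1 3; 0 -1 1)], sign=+1
⇒ 4πI² = 18/35
I = (-1)√(18/35/(4π)) = -0.20230066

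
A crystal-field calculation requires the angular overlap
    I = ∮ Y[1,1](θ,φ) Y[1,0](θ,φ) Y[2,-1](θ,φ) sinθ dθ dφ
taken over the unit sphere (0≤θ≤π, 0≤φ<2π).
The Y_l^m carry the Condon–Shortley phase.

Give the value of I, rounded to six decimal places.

-0.218510

Checks pass: Σm=0; 4 even; l₃=2∈[0,2].
(2·1+1)(2·1+1)(2·2+1) = 45
Δ: 0! 2! 2! / 5! → 1/30
sum: t=0:+1/1 = 1/1
3j²(1 1 2; 0 0 0) = Δ·Π!·Σ² = 2/15  (sign +1)
sum: t=0:+1/2 = 1/2
3j²(1 1 2; 1 0 -1) = Δ·Π!·Σ² = 1/10  (sign -1)
combine: 4πI² = 45·2/15·1/10 = 3/5
take √, sign -1: I = -0.21850969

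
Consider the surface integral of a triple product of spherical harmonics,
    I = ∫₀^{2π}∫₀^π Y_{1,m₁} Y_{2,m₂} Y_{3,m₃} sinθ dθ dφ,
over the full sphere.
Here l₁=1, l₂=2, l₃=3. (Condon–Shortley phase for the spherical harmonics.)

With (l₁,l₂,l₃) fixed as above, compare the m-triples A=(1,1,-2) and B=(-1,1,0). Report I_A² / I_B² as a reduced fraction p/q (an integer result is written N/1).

Same 1,2,3: normalisation and zero-m 3j drop out of the ratio.
A: Δ: 0! 2! 4! / 7! → 1/105; sum: t=0:+1/12 = 1/12; 3j²(1 2 3; 1 1 -2) = Δ·Π!·Σ² = 2/21  (sign -1)
B: Δ: 0! 2! 4! / 7! → 1/105; sum: t=0:+1/12 = 1/12; 3j²(1 2 3; -1 1 0) = Δ·Π!·Σ² = 1/35  (sign -1)
I_A²/I_B² = (2/21)/(1/35) = 10/3

10/3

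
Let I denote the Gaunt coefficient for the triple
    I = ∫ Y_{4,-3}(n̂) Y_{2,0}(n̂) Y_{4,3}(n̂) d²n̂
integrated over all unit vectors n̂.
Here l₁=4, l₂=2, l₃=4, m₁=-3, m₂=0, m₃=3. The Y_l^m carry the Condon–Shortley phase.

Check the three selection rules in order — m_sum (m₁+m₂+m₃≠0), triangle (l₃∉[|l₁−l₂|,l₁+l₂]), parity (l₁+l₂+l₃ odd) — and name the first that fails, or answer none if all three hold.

none

m₁+m₂+m₃ = -3 + 0 + 3 = 0  ✓
triangle: |4−2|=2 ≤ l₃=4 ≤ 4+2=6  ✓
parity: l₁+l₂+l₃ = 10 is even  ✓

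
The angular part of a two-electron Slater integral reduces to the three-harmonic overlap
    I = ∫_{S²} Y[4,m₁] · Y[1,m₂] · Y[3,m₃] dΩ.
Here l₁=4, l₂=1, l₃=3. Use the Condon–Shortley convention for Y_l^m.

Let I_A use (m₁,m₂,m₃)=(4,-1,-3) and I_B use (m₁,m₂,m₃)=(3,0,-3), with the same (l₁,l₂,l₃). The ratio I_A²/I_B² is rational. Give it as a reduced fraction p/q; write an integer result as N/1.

Same 4,1,3: normalisation and zero-m 3j drop out of the ratio.
A: Δ: 2! 6! 0! / 9! → 1/252; sum: t=0:+1/1440 = 1/1440; 3j²(4 1 3; 4 -1 -3) = Δ·Π!·Σ² = 1/9  (sign +1)
B: Δ: 2! 6! 0! / 9! → 1/252; sum: t=1:−1/720 = -1/720; 3j²(4 1 3; 3 0 -3) = Δ·Π!·Σ² = 1/36  (sign -1)
I_A²/I_B² = (1/9)/(1/36) = 4/1

4/1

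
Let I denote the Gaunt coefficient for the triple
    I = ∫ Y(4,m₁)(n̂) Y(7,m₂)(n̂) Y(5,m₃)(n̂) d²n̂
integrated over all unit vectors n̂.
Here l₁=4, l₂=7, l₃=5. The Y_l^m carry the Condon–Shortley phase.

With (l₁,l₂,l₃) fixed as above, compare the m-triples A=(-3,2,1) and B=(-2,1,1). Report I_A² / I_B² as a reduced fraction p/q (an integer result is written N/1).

Shared (l₁,l₂,l₃)=(4,7,5): N and (l;000)² cancel in I_A²/I_B².
A: Δ = 6!·2!·8!/17! = 1/6126120; Racah Σ t=5..6: t=5:−1/138240 t=6:+1/518400 = -11/2073600; ⇒ 3j(4 7 5; -3 2 1)² = 77/4420, sgn -1
B: Δ = 6!·2!·8!/17! = 1/6126120; Racah Σ t=4..6: t=4:+1/55296 t=5:−1/86400 t=6:+1/2073600 = 29/4147200; ⇒ 3j(4 7 5; -2 1 1)² = 841/145860, sgn +1
I_A²/I_B² = (77/4420)/(841/145860) = 2541/841

2541/841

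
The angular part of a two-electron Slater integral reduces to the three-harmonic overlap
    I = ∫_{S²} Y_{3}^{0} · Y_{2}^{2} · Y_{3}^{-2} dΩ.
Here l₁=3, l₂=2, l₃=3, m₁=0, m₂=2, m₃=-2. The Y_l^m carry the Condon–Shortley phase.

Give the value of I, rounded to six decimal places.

-0.188063

m-sum 0 ✓  L=8 even ✓  1≤3≤5 ✓
Π(2lᵢ+1) = 7×5×7 = 245
triangle coeff Δ(3,2,3) = 1/3780
Σ_t [0,2]: t=0:+1/24 t=1:−1/4 t=2:+1/24 = -1/6
(3j)²=4/105 [(3 2 3; 0 0 0)], sign=+1
Σ_t [2,2]: t=2:+1/24 = 1/24
(3j)²=1/21 [(3 2 3; 0 2 -2)], sign=-1
⇒ 4πI² = 4/9
I = (-1)√(4/9/(4π)) = -0.18806319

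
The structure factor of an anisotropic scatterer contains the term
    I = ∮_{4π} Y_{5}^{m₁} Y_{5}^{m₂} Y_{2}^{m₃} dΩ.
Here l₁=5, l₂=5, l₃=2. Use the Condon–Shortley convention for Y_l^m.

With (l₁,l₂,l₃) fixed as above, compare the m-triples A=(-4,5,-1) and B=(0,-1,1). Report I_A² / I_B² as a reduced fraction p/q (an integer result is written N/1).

27/1

l's match ⇒ only the (l;m) 3-j factors differ between A and B.
A: triangle coeff Δ(5,5,2) = 1/38610; Σ_t [8,8]: t=8:+1/80640 = 1/80640; (3j)²=9/286 [(5 5 2; -4 5 -1)], sign=-1
B: triangle coeff Δ(5,5,2) = 1/38610; Σ_t [3,4]: t=3:−1/1440 t=4:+1/1152 = 1/5760; (3j)²=1/858 [(5 5 2; 0 -1 1)], sign=-1
I_A²/I_B² = (9/286)/(1/858) = 27/1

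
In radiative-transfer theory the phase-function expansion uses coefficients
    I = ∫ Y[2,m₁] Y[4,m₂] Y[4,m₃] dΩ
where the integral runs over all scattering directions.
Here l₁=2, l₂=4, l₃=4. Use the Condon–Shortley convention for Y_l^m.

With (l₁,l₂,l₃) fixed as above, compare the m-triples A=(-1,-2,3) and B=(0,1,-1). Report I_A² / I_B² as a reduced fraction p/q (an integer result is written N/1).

525/289

l's match ⇒ only the (l;m) 3-j factors differ between A and B.
A: triangle coeff Δ(2,4,4) = 1/13860; Σ_t [1,2]: t=1:−1/240 t=2:+1/1440 = -1/288; (3j)²=5/132 [(2 4 4; -1 -2 3)], sign=+1
B: triangle coeff Δ(2,4,4) = 1/13860; Σ_t [0,2]: t=0:+1/480 t=1:−1/48 t=2:+1/144 = -17/1440; (3j)²=289/13860 [(2 4 4; 0 1 -1)], sign=+1
I_A²/I_B² = (5/132)/(289/13860) = 525/289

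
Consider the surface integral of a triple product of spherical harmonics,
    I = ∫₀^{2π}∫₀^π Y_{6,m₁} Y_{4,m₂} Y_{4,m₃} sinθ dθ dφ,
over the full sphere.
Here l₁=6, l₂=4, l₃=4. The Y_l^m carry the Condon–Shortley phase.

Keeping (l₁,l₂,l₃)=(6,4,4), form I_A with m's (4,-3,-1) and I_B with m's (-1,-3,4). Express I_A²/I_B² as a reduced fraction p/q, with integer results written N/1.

3/14

Same 6,4,4: normalisation and zero-m 3j drop out of the ratio.
A: Δ: 6! 6! 2! / 15! → 1/1261260; sum: t=0:+1/34560 t=1:−1/28800 = -1/172800; 3j²(6 4 4; 4 -3 -1) = Δ·Π!·Σ² = 1/1430  (sign +1)
B: Δ: 6! 6! 2! / 15! → 1/1261260; sum: t=1:−1/172800 = -1/172800; 3j²(6 4 4; -1 -3 4) = Δ·Π!·Σ² = 7/2145  (sign -1)
I_A²/I_B² = (1/1430)/(7/2145) = 3/14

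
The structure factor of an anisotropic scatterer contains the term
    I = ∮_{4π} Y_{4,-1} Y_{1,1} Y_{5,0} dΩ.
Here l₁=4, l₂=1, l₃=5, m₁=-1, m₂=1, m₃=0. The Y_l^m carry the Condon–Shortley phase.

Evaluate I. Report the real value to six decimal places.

Checks pass: Σm=0; 10 even; l₃=5∈[3,5].
(2·4+1)(2·1+1)(2·5+1) = 297
Δ: 0! 8! 2! / 11! → 1/495
sum: t=0:+1/576 = 1/576
3j²(4 1 5; 0 0 0) = Δ·Π!·Σ² = 5/99  (sign -1)
sum: t=0:+1/1440 = 1/1440
3j²(4 1 5; -1 1 0) = Δ·Π!·Σ² = 2/99  (sign -1)
combine: 4πI² = 297·5/99·2/99 = 10/33
take √, sign +1: I = 0.15528807

0.155288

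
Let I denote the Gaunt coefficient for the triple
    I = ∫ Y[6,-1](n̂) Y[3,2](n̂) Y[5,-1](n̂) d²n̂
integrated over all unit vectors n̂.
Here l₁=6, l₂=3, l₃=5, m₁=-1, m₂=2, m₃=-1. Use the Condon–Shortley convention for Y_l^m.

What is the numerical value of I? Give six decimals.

m-sum 0 ✓  L=14 even ✓  3≤5≤9 ✓
Π(2lᵢ+1) = 13×7×11 = 1001
triangle coeff Δ(6,3,5) = 1/675675
Σ_t [1,3]: t=1:−1/8640 t=2:+1/2304 t=3:−1/8640 = 7/34560
(3j)²=7/429 [(6 3 5; 0 0 0)], sign=-1
Σ_t [3,4]: t=3:−1/6912 t=4:+1/17280 = -1/11520
(3j)²=2/143 [(6 3 5; -1 2 -1)], sign=-1
⇒ 4πI² = 98/429
I = (+1)√(98/429/(4π)) = 0.13482780

0.134828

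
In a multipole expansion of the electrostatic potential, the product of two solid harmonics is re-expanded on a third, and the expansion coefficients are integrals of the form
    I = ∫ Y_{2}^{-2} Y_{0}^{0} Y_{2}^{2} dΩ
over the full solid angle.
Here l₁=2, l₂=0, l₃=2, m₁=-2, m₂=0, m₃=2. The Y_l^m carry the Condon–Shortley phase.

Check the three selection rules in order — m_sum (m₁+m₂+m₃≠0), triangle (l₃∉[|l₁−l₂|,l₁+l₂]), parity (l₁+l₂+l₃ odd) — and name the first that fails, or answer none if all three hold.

none

m₁+m₂+m₃ = -2 + 0 + 2 = 0  ✓
triangle: |2−0|=2 ≤ l₃=2 ≤ 2+0=2  ✓
parity: l₁+l₂+l₃ = 4 is even  ✓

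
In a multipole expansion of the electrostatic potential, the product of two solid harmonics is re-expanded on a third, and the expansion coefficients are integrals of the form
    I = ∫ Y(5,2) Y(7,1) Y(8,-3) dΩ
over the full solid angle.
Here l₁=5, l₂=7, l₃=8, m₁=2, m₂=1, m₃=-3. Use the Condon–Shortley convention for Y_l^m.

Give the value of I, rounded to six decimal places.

-0.012042

Checks pass: Σm=0; 20 even; l₃=8∈[2,12].
(2·5+1)(2·7+1)(2·8+1) = 2805
Δ: 4! 6! 10! / 21! → 1/814773960
sum: t=0:+1/87091200 t=1:−1/4976640 t=2:+1/2073600 t=3:−1/4976640 t=4:+1/87091200 = 1/9676800
3j²(5 7 8; 0 0 0) = Δ·Π!·Σ² = 360/46189  (sign +1)
sum: t=0:+1/69672960 t=1:−1/8709120 t=2:+1/8294400 t=3:−1/62208000 = 1/248832000
3j²(5 7 8; 2 1 -3) = Δ·Π!·Σ² = 7/83980  (sign -1)
combine: 4πI² = 2805·360/46189·7/83980 = 1890/1037153
take √, sign -1: I = -0.01204216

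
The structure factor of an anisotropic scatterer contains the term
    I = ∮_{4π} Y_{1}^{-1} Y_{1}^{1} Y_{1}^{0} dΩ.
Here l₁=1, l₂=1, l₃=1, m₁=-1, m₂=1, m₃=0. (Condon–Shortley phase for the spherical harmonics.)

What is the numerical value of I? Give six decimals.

0.000000

Σlᵢ=3 odd — θ-integrand is odd under cosθ→−cosθ; I=0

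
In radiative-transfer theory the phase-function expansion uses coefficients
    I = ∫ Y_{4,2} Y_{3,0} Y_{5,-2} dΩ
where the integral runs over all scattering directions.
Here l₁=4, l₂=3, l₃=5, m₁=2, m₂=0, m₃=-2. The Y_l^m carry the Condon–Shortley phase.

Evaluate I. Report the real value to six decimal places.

0.022664

Rules hold: Σm=0, L=12 even, 1≤5≤7.
N = 9·7·11 = 693
Δ = 2!·6!·4!/13! = 1/180180
Racah Σ t=0..2: t=0:+1/576 t=1:−1/144 t=2:+1/576 = -1/288
⇒ 3j(4 3 5; 0 0 0)² = 20/1001, sgn +1
Racah Σ t=0..2: t=0:+1/576 t=1:−1/480 t=2:+1/8640 = -1/4320
⇒ 3j(4 3 5; 2 0 -2)² = 1/2145, sgn +1
4πI² = N·(3j₀)²·(3jₘ)² = 12/1859
I = +1·√(0.00645508/4π) = 0.02266449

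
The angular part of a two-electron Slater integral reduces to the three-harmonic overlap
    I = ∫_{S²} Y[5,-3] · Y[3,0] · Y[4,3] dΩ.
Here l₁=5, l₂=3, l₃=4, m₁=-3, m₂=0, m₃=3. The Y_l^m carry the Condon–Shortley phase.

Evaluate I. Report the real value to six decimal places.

0.103862

Rules hold: Σm=0, L=12 even, 2≤4≤8.
N = 11·7·9 = 693
Δ = 4!·6!·2!/13! = 1/180180
Racah Σ t=1..3: t=1:−1/576 t=2:+1/144 t=3:−1/576 = 1/288
⇒ 3j(5 3 4; 0 0 0)² = 20/1001, sgn +1
Racah Σ t=2..3: t=2:+1/2880 t=3:−1/1440 = -1/2880
⇒ 3j(5 3 4; -3 0 3)² = 7/715, sgn +1
4πI² = N·(3j₀)²·(3jₘ)² = 252/1859
I = +1·√(0.135557/4π) = 0.10386175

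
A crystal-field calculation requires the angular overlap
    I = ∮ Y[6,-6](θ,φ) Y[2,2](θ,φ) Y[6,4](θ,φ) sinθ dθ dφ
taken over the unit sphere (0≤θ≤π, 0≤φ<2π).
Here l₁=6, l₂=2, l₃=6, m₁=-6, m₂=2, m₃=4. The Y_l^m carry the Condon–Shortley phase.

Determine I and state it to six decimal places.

m-sum 0 ✓  L=14 even ✓  4≤6≤8 ✓
Π(2lᵢ+1) = 13×5×13 = 845
triangle coeff Δ(6,2,6) = 1/90090
Σ_t [0,2]: t=0:+1/69120 t=1:−1/14400 t=2:+1/69120 = -7/172800
(3j)²=14/715 [(6 2 6; 0 0 0)], sign=-1
Σ_t [2,2]: t=2:+1/14515200 = 1/14515200
(3j)²=2/455 [(6 2 6; -6 2 4)], sign=+1
⇒ 4πI² = 4/55
I = (-1)√(4/55/(4π)) = -0.07607531

-0.076075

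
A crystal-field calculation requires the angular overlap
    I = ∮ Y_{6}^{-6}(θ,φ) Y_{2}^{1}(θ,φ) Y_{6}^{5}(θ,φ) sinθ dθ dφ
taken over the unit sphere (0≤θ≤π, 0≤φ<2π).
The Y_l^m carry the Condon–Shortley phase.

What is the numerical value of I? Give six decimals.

0.178412

Checks pass: Σm=0; 14 even; l₃=6∈[4,8].
(2·6+1)(2·2+1)(2·6+1) = 845
Δ: 2! 10! 2! / 15! → 1/90090
sum: t=0:+1/69120 t=1:−1/14400 t=2:+1/69120 = -7/172800
3j²(6 2 6; 0 0 0) = Δ·Π!·Σ² = 14/715  (sign -1)
sum: t=2:+1/7257600 = 1/7257600
3j²(6 2 6; -6 1 5) = Δ·Π!·Σ² = 11/455  (sign -1)
combine: 4πI² = 845·14/715·11/455 = 2/5
take √, sign +1: I = 0.17841241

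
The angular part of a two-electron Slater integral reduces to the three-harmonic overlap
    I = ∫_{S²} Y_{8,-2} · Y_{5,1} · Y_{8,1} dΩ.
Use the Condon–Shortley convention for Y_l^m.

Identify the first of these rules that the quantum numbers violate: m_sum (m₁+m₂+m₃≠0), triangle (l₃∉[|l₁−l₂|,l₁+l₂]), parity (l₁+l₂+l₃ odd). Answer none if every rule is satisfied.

m₁+m₂+m₃ = -2 + 1 + 1 = 0  ✓
triangle: |8−5|=3 ≤ l₃=8 ≤ 8+5=13  ✓
parity: l₁+l₂+l₃ = 21 is odd  ✗

parity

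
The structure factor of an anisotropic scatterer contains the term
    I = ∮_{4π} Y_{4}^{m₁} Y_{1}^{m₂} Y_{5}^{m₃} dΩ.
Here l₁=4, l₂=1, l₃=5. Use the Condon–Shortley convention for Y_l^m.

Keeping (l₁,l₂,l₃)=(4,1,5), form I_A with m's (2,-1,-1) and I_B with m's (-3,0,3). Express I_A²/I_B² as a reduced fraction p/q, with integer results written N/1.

3/8

l's match ⇒ only the (l;m) 3-j factors differ between A and B.
A: triangle coeff Δ(4,1,5) = 1/495; Σ_t [0,0]: t=0:+1/2880 = 1/2880; (3j)²=2/165 [(4 1 5; 2 -1 -1)], sign=+1
B: triangle coeff Δ(4,1,5) = 1/495; Σ_t [0,0]: t=0:+1/5040 = 1/5040; (3j)²=16/495 [(4 1 5; -3 0 3)], sign=+1
I_A²/I_B² = (2/165)/(16/495) = 3/8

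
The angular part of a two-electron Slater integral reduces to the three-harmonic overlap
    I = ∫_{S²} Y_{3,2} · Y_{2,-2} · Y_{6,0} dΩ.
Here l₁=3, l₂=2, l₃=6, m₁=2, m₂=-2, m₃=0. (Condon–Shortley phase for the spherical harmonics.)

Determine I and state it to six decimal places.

0.000000

triangle: need 1≤l₃≤5, have 6; I=0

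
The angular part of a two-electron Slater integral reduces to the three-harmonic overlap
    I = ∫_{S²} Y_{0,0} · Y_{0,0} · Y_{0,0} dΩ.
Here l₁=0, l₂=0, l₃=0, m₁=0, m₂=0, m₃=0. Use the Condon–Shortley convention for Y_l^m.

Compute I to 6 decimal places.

0.282095

m-sum 0 ✓  L=0 even ✓  0≤0≤0 ✓
Π(2lᵢ+1) = 1×1×1 = 1
triangle coeff Δ(0,0,0) = 1/1
Σ_t [0,0]: t=0:+1/1 = 1/1
(3j)²=1/1 [(0 0 0; 0 0 0)], sign=+1
(m-triple is (0,0,0) — same symbol as above.)
⇒ 4πI² = 1/1
I = (+1)√(1/1/(4π)) = 0.28209479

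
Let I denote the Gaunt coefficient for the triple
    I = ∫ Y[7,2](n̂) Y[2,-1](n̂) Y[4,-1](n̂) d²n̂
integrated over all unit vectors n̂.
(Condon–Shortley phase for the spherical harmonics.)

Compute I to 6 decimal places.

0.000000

l₃=4 ∉ [5,9] — triangle fails ⇒ I = 0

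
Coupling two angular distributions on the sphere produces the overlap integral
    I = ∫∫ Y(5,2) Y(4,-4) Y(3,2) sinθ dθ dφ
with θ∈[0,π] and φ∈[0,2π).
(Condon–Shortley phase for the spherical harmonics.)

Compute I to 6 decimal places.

m-sum 0 ✓  L=12 even ✓  1≤3≤9 ✓
Π(2lᵢ+1) = 11×9×7 = 693
triangle coeff Δ(5,4,3) = 1/180180
Σ_t [2,4]: t=2:+1/576 t=3:−1/144 t=4:+1/576 = -1/288
(3j)²=20/1001 [(5 4 3; 0 0 0)], sign=+1
Σ_t [0,0]: t=0:+1/8640 = 1/8640
(3j)²=14/1287 [(5 4 3; 2 -4 2)], sign=-1
⇒ 4πI² = 280/1859
I = (-1)√(280/1859/(4π)) = -0.10947990

-0.109480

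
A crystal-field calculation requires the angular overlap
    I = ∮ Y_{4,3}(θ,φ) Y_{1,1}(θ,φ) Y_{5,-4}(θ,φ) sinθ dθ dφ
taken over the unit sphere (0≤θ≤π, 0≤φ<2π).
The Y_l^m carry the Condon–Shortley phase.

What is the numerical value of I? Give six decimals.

Rules hold: Σm=0, L=10 even, 3≤5≤5.
N = 9·3·11 = 297
Δ = 0!·8!·2!/11! = 1/495
Racah Σ t=0..0: t=0:+1/576 = 1/576
⇒ 3j(4 1 5; 0 0 0)² = 5/99, sgn -1
Racah Σ t=0..0: t=0:+1/10080 = 1/10080
⇒ 3j(4 1 5; 3 1 -4)² = 4/55, sgn -1
4πI² = N·(3j₀)²·(3jₘ)² = 12/11
I = +1·√(1.09091/4π) = 0.29463840

0.294638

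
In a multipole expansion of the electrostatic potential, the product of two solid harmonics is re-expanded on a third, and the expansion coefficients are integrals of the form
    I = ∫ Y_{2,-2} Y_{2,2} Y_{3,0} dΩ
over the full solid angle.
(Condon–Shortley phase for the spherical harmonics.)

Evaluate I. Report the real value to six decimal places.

L=7 odd ⇒ parity kills the (l;000) factor ⇒ I = 0

0.000000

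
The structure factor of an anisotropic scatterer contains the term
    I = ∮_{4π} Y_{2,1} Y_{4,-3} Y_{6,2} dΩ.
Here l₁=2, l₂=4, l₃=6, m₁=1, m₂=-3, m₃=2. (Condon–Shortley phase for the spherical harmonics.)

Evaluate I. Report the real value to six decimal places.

Rules hold: Σm=0, L=12 even, 2≤6≤6.
N = 5·9·13 = 585
Δ = 0!·4!·8!/13! = 1/6435
Racah Σ t=0..0: t=0:+1/2304 = 1/2304
⇒ 3j(2 4 6; 0 0 0)² = 5/143, sgn +1
Racah Σ t=0..0: t=0:+1/30240 = 1/30240
⇒ 3j(2 4 6; 1 -3 2)² = 32/6435, sgn +1
4πI² = N·(3j₀)²·(3jₘ)² = 160/1573
I = +1·√(0.101716/4π) = 0.08996855

0.089969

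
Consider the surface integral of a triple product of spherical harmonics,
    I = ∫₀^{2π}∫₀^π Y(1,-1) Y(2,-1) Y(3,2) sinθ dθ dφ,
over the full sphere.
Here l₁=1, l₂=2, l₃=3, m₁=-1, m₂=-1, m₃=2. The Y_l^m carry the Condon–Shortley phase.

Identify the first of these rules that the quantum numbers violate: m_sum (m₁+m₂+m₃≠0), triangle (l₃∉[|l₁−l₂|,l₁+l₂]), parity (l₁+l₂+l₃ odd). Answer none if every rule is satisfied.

none

Σmᵢ = 0  ✓
l₃∈[|l₁−l₂|,l₁+l₂]=[1,3], have l₃=3  ✓
Σlᵢ = 6 ⇒ even  ✓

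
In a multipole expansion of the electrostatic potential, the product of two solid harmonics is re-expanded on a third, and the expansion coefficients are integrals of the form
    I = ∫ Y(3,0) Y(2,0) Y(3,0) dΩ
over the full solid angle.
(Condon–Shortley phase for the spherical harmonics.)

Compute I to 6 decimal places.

0.168209

Rules hold: Σm=0, L=8 even, 1≤3≤5.
N = 7·5·7 = 245
Δ = 2!·4!·2!/9! = 1/3780
Racah Σ t=0..2: t=0:+1/24 t=1:−1/4 t=2:+1/24 = -1/6
⇒ 3j(3 2 3; 0 0 0)² = 4/105, sgn +1
(m-triple is (0,0,0) — same symbol as above.)
4πI² = N·(3j₀)²·(3jₘ)² = 16/45
I = +1·√(0.355556/4π) = 0.16820883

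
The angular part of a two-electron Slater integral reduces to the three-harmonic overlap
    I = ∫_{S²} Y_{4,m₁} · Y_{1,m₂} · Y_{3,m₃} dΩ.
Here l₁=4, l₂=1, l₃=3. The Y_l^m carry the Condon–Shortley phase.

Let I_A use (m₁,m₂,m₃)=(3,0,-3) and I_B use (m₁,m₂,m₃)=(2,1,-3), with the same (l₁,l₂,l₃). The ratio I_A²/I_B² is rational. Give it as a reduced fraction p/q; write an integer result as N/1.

Shared (l₁,l₂,l₃)=(4,1,3): N and (l;000)² cancel in I_A²/I_B².
A: Δ = 2!·6!·0!/9! = 1/252; Racah Σ t=1..1: t=1:−1/720 = -1/720; ⇒ 3j(4 1 3; 3 0 -3)² = 1/36, sgn -1
B: Δ = 2!·6!·0!/9! = 1/252; Racah Σ t=2..2: t=2:+1/1440 = 1/1440; ⇒ 3j(4 1 3; 2 1 -3)² = 1/252, sgn +1
I_A²/I_B² = (1/36)/(1/252) = 7/1

7/1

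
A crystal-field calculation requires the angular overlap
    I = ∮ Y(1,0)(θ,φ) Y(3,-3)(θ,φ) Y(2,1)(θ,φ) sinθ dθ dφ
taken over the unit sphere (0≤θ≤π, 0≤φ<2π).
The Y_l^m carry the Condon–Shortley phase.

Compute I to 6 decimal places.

m-sum = 0 − 3 + 1 = -2 ≠ 0 ⇒ I = 0

0.000000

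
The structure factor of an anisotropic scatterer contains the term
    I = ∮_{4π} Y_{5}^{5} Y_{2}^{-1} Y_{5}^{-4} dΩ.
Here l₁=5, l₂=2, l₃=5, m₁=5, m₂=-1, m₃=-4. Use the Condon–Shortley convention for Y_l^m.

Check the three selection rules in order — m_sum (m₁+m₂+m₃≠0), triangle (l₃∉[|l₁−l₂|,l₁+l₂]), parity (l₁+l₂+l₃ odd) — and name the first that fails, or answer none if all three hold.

none

m₁+m₂+m₃ = 5 − 1 − 4 = 0  ✓
triangle: |5−2|=3 ≤ l₃=5 ≤ 5+2=7  ✓
parity: l₁+l₂+l₃ = 12 is even  ✓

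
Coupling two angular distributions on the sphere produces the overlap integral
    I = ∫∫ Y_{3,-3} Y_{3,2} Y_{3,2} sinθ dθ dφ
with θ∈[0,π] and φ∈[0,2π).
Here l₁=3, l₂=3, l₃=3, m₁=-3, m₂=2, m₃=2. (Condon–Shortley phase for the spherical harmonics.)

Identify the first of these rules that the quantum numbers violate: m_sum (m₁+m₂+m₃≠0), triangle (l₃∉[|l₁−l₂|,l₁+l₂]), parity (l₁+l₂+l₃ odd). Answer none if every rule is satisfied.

azimuthal sum: -3 + 2 + 2 = 1  ✗
0 ≤ 3 ≤ 6 (triangle on l)
L = 3 + 3 + 3 = 9 (odd)

m_sum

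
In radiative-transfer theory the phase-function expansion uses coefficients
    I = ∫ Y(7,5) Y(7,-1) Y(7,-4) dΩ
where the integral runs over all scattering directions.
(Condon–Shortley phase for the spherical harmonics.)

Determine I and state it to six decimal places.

l₁+l₂+l₃=21 is odd: 3j(l;000)=0 ⇒ I=0

0.000000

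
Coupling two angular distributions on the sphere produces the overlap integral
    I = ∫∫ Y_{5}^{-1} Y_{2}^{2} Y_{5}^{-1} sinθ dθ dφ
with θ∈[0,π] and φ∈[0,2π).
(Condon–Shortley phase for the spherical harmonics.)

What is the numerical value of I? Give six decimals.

0.198089

Checks pass: Σm=0; 12 even; l₃=5∈[3,7].
(2·5+1)(2·2+1)(2·5+1) = 605
Δ: 2! 8! 2! / 13! → 1/38610
sum: t=0:+1/2880 t=1:−1/576 t=2:+1/2880 = -1/960
3j²(5 2 5; 0 0 0) = Δ·Π!·Σ² = 10/429  (sign +1)
sum: t=2:+1/2304 = 1/2304
3j²(5 2 5; -1 2 -1) = Δ·Π!·Σ² = 5/143  (sign +1)
combine: 4πI² = 605·10/429·5/143 = 250/507
take √, sign +1: I = 0.19808933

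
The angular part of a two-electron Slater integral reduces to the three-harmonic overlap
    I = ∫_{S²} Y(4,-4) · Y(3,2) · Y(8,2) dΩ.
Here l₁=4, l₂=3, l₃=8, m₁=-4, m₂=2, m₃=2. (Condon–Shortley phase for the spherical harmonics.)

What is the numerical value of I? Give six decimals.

0.000000

l₃=8 ∉ [1,7] — triangle fails ⇒ I = 0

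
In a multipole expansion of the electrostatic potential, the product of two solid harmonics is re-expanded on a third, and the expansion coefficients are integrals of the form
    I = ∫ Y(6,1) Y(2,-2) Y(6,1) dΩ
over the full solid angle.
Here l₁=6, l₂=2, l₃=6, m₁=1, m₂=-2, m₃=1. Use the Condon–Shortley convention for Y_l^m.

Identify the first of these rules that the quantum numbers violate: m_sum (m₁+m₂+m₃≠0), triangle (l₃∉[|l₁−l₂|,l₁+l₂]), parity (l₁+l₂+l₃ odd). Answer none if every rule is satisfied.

m₁+m₂+m₃ = 1 − 2 + 1 = 0  ✓
triangle: |6−2|=4 ≤ l₃=6 ≤ 6+2=8  ✓
parity: l₁+l₂+l₃ = 14 is even  ✓

none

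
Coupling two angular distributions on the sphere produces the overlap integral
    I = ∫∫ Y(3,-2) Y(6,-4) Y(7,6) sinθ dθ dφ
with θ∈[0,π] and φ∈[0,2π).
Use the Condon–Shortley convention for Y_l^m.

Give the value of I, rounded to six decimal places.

Rules hold: Σm=0, L=16 even, 3≤7≤9.
N = 7·13·15 = 1365
Δ = 2!·4!·10!/17! = 1/2042040
Racah Σ t=0..2: t=0:+1/207360 t=1:−1/57600 t=2:+1/207360 = -1/129600
⇒ 3j(3 6 7; 0 0 0)² = 168/12155, sgn +1
Racah Σ t=1..2: t=1:−1/8709120 t=2:+1/43545600 = -1/10886400
⇒ 3j(3 6 7; -2 -4 6)² = 8/357, sgn +1
4πI² = N·(3j₀)²·(3jₘ)² = 1344/3179
I = +1·√(0.422774/4π) = 0.18342116

0.183421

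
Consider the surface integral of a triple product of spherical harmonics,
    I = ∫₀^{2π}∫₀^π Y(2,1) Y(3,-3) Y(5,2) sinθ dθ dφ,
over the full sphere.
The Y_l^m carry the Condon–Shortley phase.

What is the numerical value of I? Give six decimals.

Rules hold: Σm=0, L=10 even, 1≤5≤5.
N = 5·7·11 = 385
Δ = 0!·4!·6!/11! = 1/2310
Racah Σ t=0..0: t=0:+1/144 = 1/144
⇒ 3j(2 3 5; 0 0 0)² = 10/231, sgn -1
Racah Σ t=0..0: t=0:+1/4320 = 1/4320
⇒ 3j(2 3 5; 1 -3 2)² = 1/330, sgn -1
4πI² = N·(3j₀)²·(3jₘ)² = 5/99
I = +1·√(0.0505051/4π) = 0.06339609

0.063396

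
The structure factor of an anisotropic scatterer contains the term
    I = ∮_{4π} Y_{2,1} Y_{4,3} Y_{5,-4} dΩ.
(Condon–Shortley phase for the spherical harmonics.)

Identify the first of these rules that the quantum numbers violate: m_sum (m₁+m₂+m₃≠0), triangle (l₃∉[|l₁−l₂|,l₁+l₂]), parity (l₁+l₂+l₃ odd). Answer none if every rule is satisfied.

parity

azimuthal sum: 1 + 3 − 4 = 0  ✓
2 ≤ 5 ≤ 6 (triangle on l)  ✓
L = 2 + 4 + 5 = 11 (odd)  ✗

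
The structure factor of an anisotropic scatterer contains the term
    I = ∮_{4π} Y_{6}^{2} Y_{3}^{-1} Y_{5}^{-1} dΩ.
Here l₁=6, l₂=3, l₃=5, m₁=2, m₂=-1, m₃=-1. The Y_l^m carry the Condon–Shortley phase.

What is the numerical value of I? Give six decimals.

0.134828

Checks pass: Σm=0; 14 even; l₃=5∈[3,9].
(2·6+1)(2·3+1)(2·5+1) = 1001
Δ: 4! 8! 2! / 15! → 1/675675
sum: t=1:−1/8640 t=2:+1/2304 t=3:−1/8640 = 7/34560
3j²(6 3 5; 0 0 0) = Δ·Π!·Σ² = 7/429  (sign -1)
sum: t=0:+1/27648 t=1:−1/4320 t=2:+1/11520 = -1/9216
3j²(6 3 5; 2 -1 -1) = Δ·Π!·Σ² = 2/143  (sign -1)
combine: 4πI² = 1001·7/429·2/143 = 98/429
take √, sign +1: I = 0.13482780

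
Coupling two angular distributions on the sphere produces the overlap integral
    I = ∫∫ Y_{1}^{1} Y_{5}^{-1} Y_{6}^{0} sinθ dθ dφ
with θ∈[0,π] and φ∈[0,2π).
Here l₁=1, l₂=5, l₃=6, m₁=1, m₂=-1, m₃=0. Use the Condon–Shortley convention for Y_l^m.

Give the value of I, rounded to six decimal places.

Rules hold: Σm=0, L=12 even, 4≤6≤6.
N = 3·11·13 = 429
Δ = 0!·2!·10!/13! = 1/858
Racah Σ t=0..0: t=0:+1/14400 = 1/14400
⇒ 3j(1 5 6; 0 0 0)² = 6/143, sgn +1
Racah Σ t=0..0: t=0:+1/34560 = 1/34560
⇒ 3j(1 5 6; 1 -1 0)² = 5/286, sgn +1
4πI² = N·(3j₀)²·(3jₘ)² = 45/143
I = +1·√(0.314685/4π) = 0.15824621

0.158246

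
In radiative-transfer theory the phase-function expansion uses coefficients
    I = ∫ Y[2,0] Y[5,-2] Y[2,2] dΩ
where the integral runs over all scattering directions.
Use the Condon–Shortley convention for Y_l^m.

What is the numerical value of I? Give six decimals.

|2−5|≤2≤2+5 violated ⇒ I = 0

0.000000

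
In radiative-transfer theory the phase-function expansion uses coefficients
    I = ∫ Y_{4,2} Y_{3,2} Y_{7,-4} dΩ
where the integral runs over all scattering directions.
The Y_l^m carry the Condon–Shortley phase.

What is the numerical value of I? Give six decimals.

Rules hold: Σm=0, L=14 even, 1≤7≤7.
N = 9·7·15 = 945
Δ = 0!·8!·6!/15! = 1/45045
Racah Σ t=0..0: t=0:+1/20736 = 1/20736
⇒ 3j(4 3 7; 0 0 0)² = 35/1287, sgn -1
Racah Σ t=0..0: t=0:+1/172800 = 1/172800
⇒ 3j(4 3 7; 2 2 -4)² = 2/65, sgn -1
4πI² = N·(3j₀)²·(3jₘ)² = 1470/1859
I = +1·√(0.790748/4π) = 0.25084996

0.250850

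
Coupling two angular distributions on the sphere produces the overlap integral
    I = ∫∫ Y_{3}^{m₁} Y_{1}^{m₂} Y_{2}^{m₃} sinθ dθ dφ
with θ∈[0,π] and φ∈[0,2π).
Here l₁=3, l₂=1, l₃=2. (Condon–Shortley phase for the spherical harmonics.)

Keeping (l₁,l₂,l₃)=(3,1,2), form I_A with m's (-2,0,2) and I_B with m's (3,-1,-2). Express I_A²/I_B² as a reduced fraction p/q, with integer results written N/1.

Shared (l₁,l₂,l₃)=(3,1,2): N and (l;000)² cancel in I_A²/I_B².
A: Δ = 2!·4!·0!/7! = 1/105; Racah Σ t=1..1: t=1:−1/24 = -1/24; ⇒ 3j(3 1 2; -2 0 2)² = 1/21, sgn -1
B: Δ = 2!·4!·0!/7! = 1/105; Racah Σ t=0..0: t=0:+1/48 = 1/48; ⇒ 3j(3 1 2; 3 -1 -2)² = 1/7, sgn +1
I_A²/I_B² = (1/21)/(1/7) = 1/3

1/3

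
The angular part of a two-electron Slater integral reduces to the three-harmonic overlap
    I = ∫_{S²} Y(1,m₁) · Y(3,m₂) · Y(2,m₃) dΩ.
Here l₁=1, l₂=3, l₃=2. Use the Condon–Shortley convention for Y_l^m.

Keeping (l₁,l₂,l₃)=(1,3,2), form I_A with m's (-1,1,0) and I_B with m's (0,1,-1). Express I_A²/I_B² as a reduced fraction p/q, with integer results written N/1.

Same 1,3,2: normalisation and zero-m 3j drop out of the ratio.
A: Δ: 2! 0! 4! / 7! → 1/105; sum: t=2:+1/8 = 1/8; 3j²(1 3 2; -1 1 0) = Δ·Π!·Σ² = 2/35  (sign +1)
B: Δ: 2! 0! 4! / 7! → 1/105; sum: t=1:−1/6 = -1/6; 3j²(1 3 2; 0 1 -1) = Δ·Π!·Σ² = 8/105  (sign +1)
I_A²/I_B² = (2/35)/(8/105) = 3/4

3/4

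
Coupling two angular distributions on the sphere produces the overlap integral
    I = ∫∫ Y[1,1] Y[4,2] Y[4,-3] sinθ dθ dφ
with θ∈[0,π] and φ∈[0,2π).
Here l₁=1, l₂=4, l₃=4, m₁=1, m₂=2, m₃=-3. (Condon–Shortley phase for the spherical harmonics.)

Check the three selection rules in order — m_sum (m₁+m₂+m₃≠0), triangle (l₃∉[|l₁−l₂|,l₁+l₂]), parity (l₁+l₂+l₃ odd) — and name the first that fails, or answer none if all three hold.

parity

azimuthal sum: 1 + 2 − 3 = 0  ✓
3 ≤ 4 ≤ 5 (triangle on l)  ✓
L = 1 + 4 + 4 = 9 (odd)  ✗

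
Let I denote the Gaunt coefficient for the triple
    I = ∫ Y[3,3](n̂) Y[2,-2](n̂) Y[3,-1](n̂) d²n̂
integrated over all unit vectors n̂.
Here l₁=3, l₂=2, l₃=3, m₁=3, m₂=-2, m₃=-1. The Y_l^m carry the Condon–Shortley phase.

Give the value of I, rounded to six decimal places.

0.132981

Rules hold: Σm=0, L=8 even, 1≤3≤5.
N = 7·5·7 = 245
Δ = 2!·4!·2!/9! = 1/3780
Racah Σ t=0..2: t=0:+1/24 t=1:−1/4 t=2:+1/24 = -1/6
⇒ 3j(3 2 3; 0 0 0)² = 4/105, sgn +1
Racah Σ t=0..0: t=0:+1/96 = 1/96
⇒ 3j(3 2 3; 3 -2 -1)² = 1/42, sgn +1
4πI² = N·(3j₀)²·(3jₘ)² = 2/9
I = +1·√(0.222222/4π) = 0.13298076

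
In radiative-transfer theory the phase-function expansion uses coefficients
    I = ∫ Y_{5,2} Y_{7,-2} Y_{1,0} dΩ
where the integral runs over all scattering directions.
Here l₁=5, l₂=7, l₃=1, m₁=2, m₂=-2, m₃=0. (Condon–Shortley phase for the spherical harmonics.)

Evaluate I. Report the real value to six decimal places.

0.000000

l₃=1 ∉ [2,12] — triangle fails ⇒ I = 0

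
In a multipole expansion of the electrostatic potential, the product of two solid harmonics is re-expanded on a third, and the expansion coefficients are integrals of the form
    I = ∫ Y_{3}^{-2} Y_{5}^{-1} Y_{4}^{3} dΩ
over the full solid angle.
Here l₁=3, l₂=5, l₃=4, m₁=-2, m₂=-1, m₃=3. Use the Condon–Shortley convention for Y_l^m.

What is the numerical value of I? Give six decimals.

m-sum 0 ✓  L=12 even ✓  2≤4≤8 ✓
Π(2lᵢ+1) = 7×11×9 = 693
triangle coeff Δ(3,5,4) = 1/180180
Σ_t [1,3]: t=1:−1/576 t=2:+1/144 t=3:−1/576 = 1/288
(3j)²=20/1001 [(3 5 4; 0 0 0)], sign=+1
Σ_t [3,4]: t=3:−1/1440 t=4:+1/17280 = -11/17280
(3j)²=11/468 [(3 5 4; -2 -1 3)], sign=+1
⇒ 4πI² = 55/169
I = (+1)√(55/169/(4π)) = 0.16092854

0.160929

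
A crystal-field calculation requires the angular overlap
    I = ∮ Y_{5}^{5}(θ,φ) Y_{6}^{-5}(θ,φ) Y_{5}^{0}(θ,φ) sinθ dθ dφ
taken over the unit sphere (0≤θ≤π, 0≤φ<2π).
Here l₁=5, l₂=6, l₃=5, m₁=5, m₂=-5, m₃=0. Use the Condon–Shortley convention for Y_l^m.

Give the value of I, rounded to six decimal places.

-0.152641

Checks pass: Σm=0; 16 even; l₃=5∈[1,11].
(2·5+1)(2·6+1)(2·5+1) = 1573
Δ: 6! 4! 6! / 17! → 1/28588560
sum: t=1:−1/345600 t=2:+1/13824 t=3:−1/5184 t=4:+1/13824 t=5:−1/345600 = -7/129600
3j²(5 6 5; 0 0 0) = Δ·Π!·Σ² = 80/7293  (sign +1)
sum: t=0:+1/2073600 = 1/2073600
3j²(5 6 5; 5 -5 0) = Δ·Π!·Σ² = 15/884  (sign -1)
combine: 4πI² = 1573·80/7293·15/884 = 1100/3757
take √, sign -1: I = -0.15264086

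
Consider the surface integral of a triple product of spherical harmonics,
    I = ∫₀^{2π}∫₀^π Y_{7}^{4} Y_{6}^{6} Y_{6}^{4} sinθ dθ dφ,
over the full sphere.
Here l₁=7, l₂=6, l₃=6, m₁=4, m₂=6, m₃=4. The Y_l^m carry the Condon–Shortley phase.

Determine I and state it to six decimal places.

0.000000

m-sum = 4 + 6 + 4 = 14 ≠ 0 ⇒ I = 0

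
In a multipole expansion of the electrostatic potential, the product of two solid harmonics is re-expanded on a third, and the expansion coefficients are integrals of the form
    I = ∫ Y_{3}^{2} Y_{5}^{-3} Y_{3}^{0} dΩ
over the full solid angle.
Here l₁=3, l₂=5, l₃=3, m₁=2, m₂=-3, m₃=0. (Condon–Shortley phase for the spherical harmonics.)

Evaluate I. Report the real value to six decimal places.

0.000000

Σmᵢ = -1 ≠ 0, so the φ-integral vanishes; I = 0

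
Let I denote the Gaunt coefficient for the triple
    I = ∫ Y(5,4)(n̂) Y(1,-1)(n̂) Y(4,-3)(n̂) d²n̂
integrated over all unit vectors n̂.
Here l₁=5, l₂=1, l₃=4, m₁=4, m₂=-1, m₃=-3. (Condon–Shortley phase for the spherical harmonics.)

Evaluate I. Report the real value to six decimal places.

0.294638

Rules hold: Σm=0, L=10 even, 4≤4≤6.
N = 11·3·9 = 297
Δ = 2!·8!·0!/11! = 1/495
Racah Σ t=1..1: t=1:−1/576 = -1/576
⇒ 3j(5 1 4; 0 0 0)² = 5/99, sgn -1
Racah Σ t=0..0: t=0:+1/10080 = 1/10080
⇒ 3j(5 1 4; 4 -1 -3)² = 4/55, sgn -1
4πI² = N·(3j₀)²·(3jₘ)² = 12/11
I = +1·√(1.09091/4π) = 0.29463840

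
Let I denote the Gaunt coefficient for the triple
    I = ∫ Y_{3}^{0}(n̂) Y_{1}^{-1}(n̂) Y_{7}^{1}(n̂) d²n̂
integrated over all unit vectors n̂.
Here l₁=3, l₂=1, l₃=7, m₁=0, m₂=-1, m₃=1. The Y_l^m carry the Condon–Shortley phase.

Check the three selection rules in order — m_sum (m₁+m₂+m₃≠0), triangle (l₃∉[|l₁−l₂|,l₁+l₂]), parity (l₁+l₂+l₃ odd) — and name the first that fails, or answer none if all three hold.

m₁+m₂+m₃ = 0 − 1 + 1 = 0  ✓
triangle: |3−1|=2 ≤ l₃=7 ≤ 3+1=4  ✗
parity: l₁+l₂+l₃ = 11 is odd

triangle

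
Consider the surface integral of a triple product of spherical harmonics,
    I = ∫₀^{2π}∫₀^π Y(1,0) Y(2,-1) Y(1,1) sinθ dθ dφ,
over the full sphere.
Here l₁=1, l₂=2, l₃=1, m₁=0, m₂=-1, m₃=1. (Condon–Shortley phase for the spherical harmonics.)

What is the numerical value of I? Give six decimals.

-0.218510

Rules hold: Σm=0, L=4 even, 1≤1≤3.
N = 3·5·3 = 45
Δ = 2!·0!·2!/5! = 1/30
Racah Σ t=1..1: t=1:−1/1 = -1/1
⇒ 3j(1 2 1; 0 0 0)² = 2/15, sgn +1
Racah Σ t=1..1: t=1:−1/2 = -1/2
⇒ 3j(1 2 1; 0 -1 1)² = 1/10, sgn -1
4πI² = N·(3j₀)²·(3jₘ)² = 3/5
I = -1·√(0.6/4π) = -0.21850969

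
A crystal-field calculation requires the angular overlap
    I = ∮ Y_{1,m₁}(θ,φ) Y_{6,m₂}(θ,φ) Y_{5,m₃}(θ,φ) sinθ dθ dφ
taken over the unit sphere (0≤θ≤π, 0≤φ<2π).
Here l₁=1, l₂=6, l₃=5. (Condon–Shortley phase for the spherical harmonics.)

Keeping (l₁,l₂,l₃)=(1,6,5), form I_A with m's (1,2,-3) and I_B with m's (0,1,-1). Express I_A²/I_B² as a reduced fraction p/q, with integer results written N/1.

6/35

Shared (l₁,l₂,l₃)=(1,6,5): N and (l;000)² cancel in I_A²/I_B².
A: Δ = 2!·0!·10!/13! = 1/858; Racah Σ t=0..0: t=0:+1/161280 = 1/161280; ⇒ 3j(1 6 5; 1 2 -3)² = 1/143, sgn +1
B: Δ = 2!·0!·10!/13! = 1/858; Racah Σ t=1..1: t=1:−1/17280 = -1/17280; ⇒ 3j(1 6 5; 0 1 -1)² = 35/858, sgn -1
I_A²/I_B² = (1/143)/(35/858) = 6/35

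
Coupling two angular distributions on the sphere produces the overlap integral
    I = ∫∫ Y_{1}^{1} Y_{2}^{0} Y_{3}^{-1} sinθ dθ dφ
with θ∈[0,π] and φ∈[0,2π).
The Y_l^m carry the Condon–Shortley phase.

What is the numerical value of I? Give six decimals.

Rules hold: Σm=0, L=6 even, 1≤3≤3.
N = 3·5·7 = 105
Δ = 0!·2!·4!/7! = 1/105
Racah Σ t=0..0: t=0:+1/4 = 1/4
⇒ 3j(1 2 3; 0 0 0)² = 3/35, sgn -1
Racah Σ t=0..0: t=0:+1/8 = 1/8
⇒ 3j(1 2 3; 1 0 -1)² = 2/35, sgn +1
4πI² = N·(3j₀)²·(3jₘ)² = 18/35
I = -1·√(0.514286/4π) = -0.20230066

-0.202301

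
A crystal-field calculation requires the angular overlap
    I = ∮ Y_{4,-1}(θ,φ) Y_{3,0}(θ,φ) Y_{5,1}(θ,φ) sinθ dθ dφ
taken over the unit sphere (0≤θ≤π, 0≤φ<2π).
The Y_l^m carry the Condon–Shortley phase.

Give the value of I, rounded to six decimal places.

Checks pass: Σm=0; 12 even; l₃=5∈[1,7].
(2·4+1)(2·3+1)(2·5+1) = 693
Δ: 2! 6! 4! / 13! → 1/180180
sum: t=0:+1/576 t=1:−1/144 t=2:+1/576 = -1/288
3j²(4 3 5; 0 0 0) = Δ·Π!·Σ² = 20/1001  (sign +1)
sum: t=0:+1/1440 t=1:−1/192 t=2:+1/432 = -19/8640
3j²(4 3 5; -1 0 1) = Δ·Π!·Σ² = 361/30030  (sign -1)
combine: 4πI² = 693·20/1001·361/30030 = 2166/13013
take √, sign -1: I = -0.11508947

-0.115089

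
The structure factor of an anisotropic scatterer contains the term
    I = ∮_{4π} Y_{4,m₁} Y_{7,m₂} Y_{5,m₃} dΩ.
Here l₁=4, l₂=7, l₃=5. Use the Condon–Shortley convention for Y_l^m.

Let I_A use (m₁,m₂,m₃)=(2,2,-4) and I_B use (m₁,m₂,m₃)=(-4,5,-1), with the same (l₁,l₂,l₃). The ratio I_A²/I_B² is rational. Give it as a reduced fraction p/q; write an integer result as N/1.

Same 4,7,5: normalisation and zero-m 3j drop out of the ratio.
A: Δ: 6! 2! 8! / 17! → 1/6126120; sum: t=1:−1/4838400 t=2:+1/483840 = 1/537600; 3j²(4 7 5; 2 2 -4) = Δ·Π!·Σ² = 2187/170170  (sign -1)
B: Δ: 6! 2! 8! / 17! → 1/6126120; sum: t=6:+1/2073600 = 1/2073600; 3j²(4 7 5; -4 5 -1) = Δ·Π!·Σ² = 28/1105  (sign +1)
I_A²/I_B² = (2187/170170)/(28/1105) = 2187/4312

2187/4312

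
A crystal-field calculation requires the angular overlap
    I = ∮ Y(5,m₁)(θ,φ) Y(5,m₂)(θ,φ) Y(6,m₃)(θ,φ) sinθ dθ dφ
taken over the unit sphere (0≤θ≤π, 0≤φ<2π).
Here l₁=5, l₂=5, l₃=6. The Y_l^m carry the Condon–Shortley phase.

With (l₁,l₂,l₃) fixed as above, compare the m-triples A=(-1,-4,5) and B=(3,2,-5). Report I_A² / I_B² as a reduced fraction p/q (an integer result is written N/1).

Shared (l₁,l₂,l₃)=(5,5,6): N and (l;000)² cancel in I_A²/I_B².
A: Δ = 4!·6!·6!/17! = 1/28588560; Racah Σ t=0..1: t=0:+1/2073600 t=1:−1/518400 = -1/691200; ⇒ 3j(5 5 6; -1 -4 5)² = 81/4420, sgn +1
B: Δ = 4!·6!·6!/17! = 1/28588560; Racah Σ t=1..2: t=1:−1/518400 t=2:+1/345600 = 1/1036800; ⇒ 3j(5 5 6; 3 2 -5)² = 7/2210, sgn -1
I_A²/I_B² = (81/4420)/(7/2210) = 81/14

81/14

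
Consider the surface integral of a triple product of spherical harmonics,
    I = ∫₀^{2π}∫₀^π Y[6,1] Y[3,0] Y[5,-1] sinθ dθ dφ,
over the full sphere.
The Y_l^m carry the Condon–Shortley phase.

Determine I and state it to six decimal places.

Rules hold: Σm=0, L=14 even, 3≤5≤9.
N = 13·7·11 = 1001
Δ = 4!·8!·2!/15! = 1/675675
Racah Σ t=1..3: t=1:−1/8640 t=2:+1/2304 t=3:−1/8640 = 7/34560
⇒ 3j(6 3 5; 0 0 0)² = 7/429, sgn -1
Racah Σ t=1..3: t=1:−1/6912 t=2:+1/2880 t=3:−1/17280 = 1/6912
⇒ 3j(6 3 5; 1 0 -1)² = 5/429, sgn +1
4πI² = N·(3j₀)²·(3jₘ)² = 245/1287
I = -1·√(0.190365/4π) = -0.12308038

-0.123080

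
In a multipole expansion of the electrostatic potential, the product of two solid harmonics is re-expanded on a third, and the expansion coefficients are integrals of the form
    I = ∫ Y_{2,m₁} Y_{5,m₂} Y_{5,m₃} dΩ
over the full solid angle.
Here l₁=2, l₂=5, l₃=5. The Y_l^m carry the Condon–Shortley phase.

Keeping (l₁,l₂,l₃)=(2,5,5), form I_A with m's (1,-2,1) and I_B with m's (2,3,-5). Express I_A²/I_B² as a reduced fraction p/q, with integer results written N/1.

l's match ⇒ only the (l;m) 3-j factors differ between A and B.
A: triangle coeff Δ(2,5,5) = 1/38610; Σ_t [0,1]: t=0:+1/1440 t=1:−1/2880 = 1/2880; (3j)²=7/715 [(2 5 5; 1 -2 1)], sign=+1
B: triangle coeff Δ(2,5,5) = 1/38610; Σ_t [0,0]: t=0:+1/161280 = 1/161280; (3j)²=1/143 [(2 5 5; 2 3 -5)], sign=+1
I_A²/I_B² = (7/715)/(1/143) = 7/5

7/5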